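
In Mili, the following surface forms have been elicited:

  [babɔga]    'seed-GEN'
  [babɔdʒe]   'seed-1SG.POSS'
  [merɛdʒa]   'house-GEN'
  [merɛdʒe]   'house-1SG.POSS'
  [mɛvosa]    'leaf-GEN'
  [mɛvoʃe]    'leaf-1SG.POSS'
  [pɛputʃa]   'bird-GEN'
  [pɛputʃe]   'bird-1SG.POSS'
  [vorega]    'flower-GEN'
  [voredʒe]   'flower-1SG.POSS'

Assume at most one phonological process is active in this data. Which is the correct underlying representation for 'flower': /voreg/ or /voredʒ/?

'flower' shows [g] ~ [dʒ] at the end of the stem ([vorega] vs [voredʒe]).
Compare 'house', with invariant [dʒ] in [merɛdʒa] and [merɛdʒe]: an analysis with underlying /dʒ/ and a rule producing [g] before the GEN suffix would wrongly predict alternation here too.
Therefore /g/ is basic and [dʒ] is derived by palatalization before a front vowel (/g/ and /s/ become palato-alveolar [dʒ] and [ʃ] before a front vowel).

/voreg/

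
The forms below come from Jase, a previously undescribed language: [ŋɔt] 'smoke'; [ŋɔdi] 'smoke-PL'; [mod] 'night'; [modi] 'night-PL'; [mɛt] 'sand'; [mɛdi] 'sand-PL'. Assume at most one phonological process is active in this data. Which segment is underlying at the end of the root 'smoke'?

/t/

The stem for 'smoke' ends in [t] in [ŋɔt] but [d] in [ŋɔdi].
Compare 'night', with invariant [d] in [mod] and [modi]: an analysis with underlying /d/ and a rule producing [t] in isolation would wrongly predict alternation here too.
The underlying segment must be /t/; voiceless stops become voiced between vowels, yielding [d] there.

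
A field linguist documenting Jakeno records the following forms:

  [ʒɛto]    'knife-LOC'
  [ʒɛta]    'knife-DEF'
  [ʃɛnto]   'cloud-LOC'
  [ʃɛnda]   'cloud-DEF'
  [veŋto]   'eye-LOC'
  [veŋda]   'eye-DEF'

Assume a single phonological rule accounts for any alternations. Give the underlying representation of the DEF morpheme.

/-da/

The DEF morpheme has two allomorphs, [-da] and [-ta].
By contrast the LOC suffix keeps its initial [t] throughout — that segment must be underlying.
The DEF suffix is therefore /-da/ underlyingly, with post-vocalic devoicing: voiced stops become voiceless after a vowel.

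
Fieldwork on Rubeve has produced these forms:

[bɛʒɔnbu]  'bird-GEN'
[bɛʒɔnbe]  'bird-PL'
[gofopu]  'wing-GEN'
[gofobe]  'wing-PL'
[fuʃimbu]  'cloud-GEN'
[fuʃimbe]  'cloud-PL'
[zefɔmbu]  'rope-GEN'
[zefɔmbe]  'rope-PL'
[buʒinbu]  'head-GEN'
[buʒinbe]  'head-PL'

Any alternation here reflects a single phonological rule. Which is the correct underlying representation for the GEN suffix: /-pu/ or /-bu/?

The GEN suffix surfaces as [-bu] and [-pu], depending on the final segment of the stem.
The PL suffix, which begins with [b], is invariant after every stem; so [b] is not altered by any rule here.
The GEN suffix is therefore /-pu/ underlyingly, with post-nasal voicing: voiceless stops become voiced after a nasal.

/-pu/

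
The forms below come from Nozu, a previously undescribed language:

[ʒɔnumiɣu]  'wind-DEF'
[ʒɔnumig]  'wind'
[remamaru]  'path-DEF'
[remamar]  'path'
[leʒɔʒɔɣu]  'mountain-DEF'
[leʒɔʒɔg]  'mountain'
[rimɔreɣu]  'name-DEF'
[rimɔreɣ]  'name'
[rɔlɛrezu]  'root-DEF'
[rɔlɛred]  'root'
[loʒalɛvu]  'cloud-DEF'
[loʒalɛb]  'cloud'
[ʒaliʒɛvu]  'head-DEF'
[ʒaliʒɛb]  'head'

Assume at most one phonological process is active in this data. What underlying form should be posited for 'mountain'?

'mountain' shows [ɣ] ~ [g] at the end of the stem ([leʒɔʒɔɣu] vs [leʒɔʒɔg]).
But 'name' keeps [ɣ] in both environments ([rimɔreɣu], [rimɔreɣ]), so there is no rule changing /ɣ/ to [g] in isolation.
Therefore /g/ is basic and [ɣ] is derived by intervocalic spirantization (voiced stops become fricatives between vowels).

/leʒɔʒɔg/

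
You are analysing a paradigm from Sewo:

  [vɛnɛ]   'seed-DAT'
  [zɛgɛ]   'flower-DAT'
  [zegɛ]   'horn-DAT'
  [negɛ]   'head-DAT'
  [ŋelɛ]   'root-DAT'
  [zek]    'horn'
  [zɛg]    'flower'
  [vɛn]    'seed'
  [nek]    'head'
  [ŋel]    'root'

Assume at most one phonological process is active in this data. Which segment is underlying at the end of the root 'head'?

/k/

The stem for 'head' ends in [g] in [negɛ] but [k] in [nek].
The stem 'flower' ([zɛgɛ], [zɛg]) shows [g] unchanged in both environments, so [g] cannot be basic with [k] derived in isolation.
Therefore /k/ is basic and [g] is derived by intervocalic voicing (voiceless stops become voiced between vowels).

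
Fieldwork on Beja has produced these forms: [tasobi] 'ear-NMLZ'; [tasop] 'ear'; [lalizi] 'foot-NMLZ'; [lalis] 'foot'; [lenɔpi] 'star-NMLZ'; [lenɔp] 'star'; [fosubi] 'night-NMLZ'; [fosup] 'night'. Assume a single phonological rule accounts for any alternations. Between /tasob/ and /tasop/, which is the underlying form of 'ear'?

The root 'ear' surfaces as [tasobi] and [tasop], with a stem-final [b] ~ [p] alternation.
But 'star' keeps [p] in both environments ([lenɔpi], [lenɔp]), so there is no rule changing /p/ to [b] before the NMLZ suffix.
Therefore /b/ is basic and [p] is derived by word-final obstruent devoicing (voiced obstruents become voiceless word-finally).

/tasob/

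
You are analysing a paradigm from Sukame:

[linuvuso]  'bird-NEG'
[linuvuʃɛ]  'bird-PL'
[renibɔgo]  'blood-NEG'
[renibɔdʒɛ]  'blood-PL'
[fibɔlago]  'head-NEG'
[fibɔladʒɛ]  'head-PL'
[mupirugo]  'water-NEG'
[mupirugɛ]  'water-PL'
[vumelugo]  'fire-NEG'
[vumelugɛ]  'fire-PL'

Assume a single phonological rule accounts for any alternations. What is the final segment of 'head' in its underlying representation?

/dʒ/

The stem for 'head' ends in [g] in [fibɔlago] but [dʒ] in [fibɔladʒɛ].
If /g/ were underlying and a rule turned it into [dʒ] before the PL suffix, 'fire' would also alternate; but it has [g] in both [vumelugo] and [vumelugɛ].
So /dʒ/ is underlying, and a rule of depalatalization — palato-alveolar /dʒ/ and /ʃ/ become [g] and [s] when no front vowel follows — gives [g].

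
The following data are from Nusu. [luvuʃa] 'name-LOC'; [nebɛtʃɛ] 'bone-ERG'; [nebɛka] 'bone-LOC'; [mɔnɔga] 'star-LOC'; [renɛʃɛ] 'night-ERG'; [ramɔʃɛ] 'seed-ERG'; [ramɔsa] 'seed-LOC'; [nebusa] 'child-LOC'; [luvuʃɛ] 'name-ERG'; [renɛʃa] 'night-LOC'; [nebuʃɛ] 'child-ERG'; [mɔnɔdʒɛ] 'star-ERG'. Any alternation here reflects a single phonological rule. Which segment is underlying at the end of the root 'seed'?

'seed' shows [ʃ] ~ [s] at the end of the stem ([ramɔʃɛ] vs [ramɔsa]).
If /ʃ/ were underlying and a rule turned it into [s] before the LOC suffix, 'night' would also alternate; but it has [ʃ] in both [renɛʃɛ] and [renɛʃa].
The alternation reflects palatalization before a front vowel: /k/, /g/ and /s/ become palato-alveolar [tʃ], [dʒ] and [ʃ] before a front vowel. /s/ is underlying.

/s/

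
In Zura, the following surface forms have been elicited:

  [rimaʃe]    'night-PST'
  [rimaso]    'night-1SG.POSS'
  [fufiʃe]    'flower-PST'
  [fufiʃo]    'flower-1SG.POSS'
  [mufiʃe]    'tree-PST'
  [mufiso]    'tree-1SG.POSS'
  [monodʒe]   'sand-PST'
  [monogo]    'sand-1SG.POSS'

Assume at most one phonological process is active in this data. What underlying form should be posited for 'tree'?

/mufis/

The stem for 'tree' ends in [ʃ] in [mufiʃe] but [s] in [mufiso].
If /ʃ/ were underlying and a rule turned it into [s] before the 1SG.POSS suffix, 'flower' would also alternate; but it has [ʃ] in both [fufiʃe] and [fufiʃo].
The underlying segment must be /s/; /g/ and /s/ become palato-alveolar [dʒ] and [ʃ] before a front vowel, yielding [ʃ] there.
The underlying form of 'tree' is therefore /mufis/.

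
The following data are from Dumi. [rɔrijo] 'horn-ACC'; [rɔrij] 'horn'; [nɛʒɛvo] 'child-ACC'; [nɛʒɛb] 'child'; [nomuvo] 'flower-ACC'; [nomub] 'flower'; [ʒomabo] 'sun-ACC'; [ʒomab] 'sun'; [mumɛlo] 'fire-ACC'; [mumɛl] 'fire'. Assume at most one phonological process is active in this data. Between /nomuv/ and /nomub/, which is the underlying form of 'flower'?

The stem for 'flower' ends in [v] in [nomuvo] but [b] in [nomub].
The stem 'sun' ([ʒomabo], [ʒomab]) shows [b] unchanged in both environments, so [b] cannot be basic with [v] derived before the ACC suffix.
The alternation reflects word-final hardening: voiced fricatives become stops word-finally. /v/ is underlying.

/nomuv/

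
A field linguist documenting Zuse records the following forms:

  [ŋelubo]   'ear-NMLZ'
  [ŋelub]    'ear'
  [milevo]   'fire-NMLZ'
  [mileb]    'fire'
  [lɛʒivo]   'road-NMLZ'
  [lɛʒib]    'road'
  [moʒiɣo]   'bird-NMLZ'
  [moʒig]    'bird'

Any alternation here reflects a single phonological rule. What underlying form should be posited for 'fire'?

/milev/

In [milevo] and [mileb] the final segment of 'fire' alternates: [v] ~ [b].
Compare 'ear', with invariant [b] in [ŋelubo] and [ŋelub]: an analysis with underlying /b/ and a rule producing [v] before the NMLZ suffix would wrongly predict alternation here too.
Therefore /v/ is basic and [b] is derived by word-final hardening (voiced fricatives become stops word-finally).
The underlying form of 'fire' is therefore /milev/.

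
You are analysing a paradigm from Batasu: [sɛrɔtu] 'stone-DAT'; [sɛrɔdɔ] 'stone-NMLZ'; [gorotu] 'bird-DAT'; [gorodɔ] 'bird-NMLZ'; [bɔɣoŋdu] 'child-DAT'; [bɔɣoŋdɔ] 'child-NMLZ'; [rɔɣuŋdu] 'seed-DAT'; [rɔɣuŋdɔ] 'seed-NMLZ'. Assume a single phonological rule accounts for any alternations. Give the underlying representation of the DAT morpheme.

The DAT suffix surfaces as [-du] and [-tu], depending on the final segment of the stem.
The NMLZ suffix, which begins with [d], is invariant after every stem; so [d] is not altered by any rule here.
So the underlying form is /-tu/, and voiceless stops become voiced after a nasal.

/-tu/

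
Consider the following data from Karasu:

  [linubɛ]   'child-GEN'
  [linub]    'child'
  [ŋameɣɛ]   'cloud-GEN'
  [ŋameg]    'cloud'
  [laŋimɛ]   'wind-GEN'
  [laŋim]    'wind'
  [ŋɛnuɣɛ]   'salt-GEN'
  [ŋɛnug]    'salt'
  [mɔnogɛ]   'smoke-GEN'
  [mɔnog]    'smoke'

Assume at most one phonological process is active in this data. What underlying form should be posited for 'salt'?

/ŋɛnuɣ/

'salt' shows [ɣ] ~ [g] at the end of the stem ([ŋɛnuɣɛ] vs [ŋɛnug]).
But 'smoke' keeps [g] in both environments ([mɔnogɛ], [mɔnog]), so there is no rule changing /g/ to [ɣ] before the GEN suffix.
The alternation reflects word-final hardening: voiced fricatives become stops word-finally. /ɣ/ is underlying.
The underlying form of 'salt' is therefore /ŋɛnuɣ/.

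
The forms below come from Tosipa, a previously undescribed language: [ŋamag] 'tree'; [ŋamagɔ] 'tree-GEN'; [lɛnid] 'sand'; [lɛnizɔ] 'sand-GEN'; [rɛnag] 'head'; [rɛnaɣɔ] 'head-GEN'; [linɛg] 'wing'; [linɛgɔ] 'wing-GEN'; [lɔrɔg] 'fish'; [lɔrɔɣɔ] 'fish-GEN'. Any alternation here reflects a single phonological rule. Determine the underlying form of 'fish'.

The root 'fish' surfaces as [lɔrɔg] and [lɔrɔɣɔ], with a stem-final [g] ~ [ɣ] alternation.
The stem 'wing' ([linɛg], [linɛgɔ]) shows [g] unchanged in both environments, so [g] cannot be basic with [ɣ] derived before the GEN suffix.
The alternation reflects word-final hardening: voiced fricatives become stops word-finally. /ɣ/ is underlying.
The underlying form of 'fish' is therefore /lɔrɔɣ/.

/lɔrɔɣ/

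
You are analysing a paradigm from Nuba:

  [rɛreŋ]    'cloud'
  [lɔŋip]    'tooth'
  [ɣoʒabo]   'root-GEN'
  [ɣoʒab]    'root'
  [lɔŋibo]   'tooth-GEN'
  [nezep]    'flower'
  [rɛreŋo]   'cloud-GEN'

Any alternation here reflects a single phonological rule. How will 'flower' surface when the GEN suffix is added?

[nezebo]

In [lɔŋip] and [lɔŋibo] the final segment of 'tooth' alternates: [p] ~ [b].
If /b/ were underlying and a rule turned it into [p] in isolation, 'root' would also alternate; but it has [b] in both [ɣoʒab] and [ɣoʒabo].
Therefore /p/ is basic and [b] is derived by intervocalic voicing (voiceless stops become voiced between vowels).
From [nezep] the stem 'flower' is /nezep/; between vowels this yields [nezebo].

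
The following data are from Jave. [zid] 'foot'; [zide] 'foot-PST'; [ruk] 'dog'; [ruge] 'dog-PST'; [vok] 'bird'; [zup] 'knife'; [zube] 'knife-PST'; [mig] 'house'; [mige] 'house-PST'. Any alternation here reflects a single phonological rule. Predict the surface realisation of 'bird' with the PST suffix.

[voge]

The stem for 'dog' ends in [k] in [ruk] but [g] in [ruge].
But 'house' keeps [g] in both environments ([mig], [mige]), so there is no rule changing /g/ to [k] in isolation.
The alternation reflects intervocalic voicing: voiceless stops become voiced between vowels. /k/ is underlying.
The one attested form of 'bird', [vok], shows underlying /vok/. Applying the same rule between vowels gives [voge].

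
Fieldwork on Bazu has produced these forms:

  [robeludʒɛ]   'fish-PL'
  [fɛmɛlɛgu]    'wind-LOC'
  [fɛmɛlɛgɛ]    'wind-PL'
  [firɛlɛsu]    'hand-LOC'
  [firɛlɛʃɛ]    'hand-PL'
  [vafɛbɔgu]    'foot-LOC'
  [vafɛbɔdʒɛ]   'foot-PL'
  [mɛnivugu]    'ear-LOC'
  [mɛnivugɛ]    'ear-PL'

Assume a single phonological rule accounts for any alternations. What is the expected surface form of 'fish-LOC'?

[robelugu]

The stem for 'foot' ends in [g] in [vafɛbɔgu] but [dʒ] in [vafɛbɔdʒɛ].
Compare 'wind', with invariant [g] in [fɛmɛlɛgu] and [fɛmɛlɛgɛ]: an analysis with underlying /g/ and a rule producing [dʒ] before the PL suffix would wrongly predict alternation here too.
The underlying segment must be /dʒ/; palato-alveolar /dʒ/ and /ʃ/ become [g] and [s] when no front vowel follows, yielding [g] there.
From [robeludʒɛ] the stem 'fish' is /robeludʒ/; when no front vowel follows this yields [robelugu].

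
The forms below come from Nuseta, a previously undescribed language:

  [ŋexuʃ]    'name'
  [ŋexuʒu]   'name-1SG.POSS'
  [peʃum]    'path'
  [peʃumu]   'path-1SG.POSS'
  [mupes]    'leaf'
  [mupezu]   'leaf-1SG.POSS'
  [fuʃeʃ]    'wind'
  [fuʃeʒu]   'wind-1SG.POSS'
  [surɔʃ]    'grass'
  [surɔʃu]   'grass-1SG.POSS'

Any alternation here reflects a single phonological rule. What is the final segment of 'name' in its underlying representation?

In [ŋexuʃ] and [ŋexuʒu] the final segment of 'name' alternates: [ʃ] ~ [ʒ].
But 'grass' keeps [ʃ] in both environments ([surɔʃ], [surɔʃu]), so there is no rule changing /ʃ/ to [ʒ] before the 1SG.POSS suffix.
The underlying segment must be /ʒ/; voiced obstruents become voiceless word-finally, yielding [ʃ] there.

/ʒ/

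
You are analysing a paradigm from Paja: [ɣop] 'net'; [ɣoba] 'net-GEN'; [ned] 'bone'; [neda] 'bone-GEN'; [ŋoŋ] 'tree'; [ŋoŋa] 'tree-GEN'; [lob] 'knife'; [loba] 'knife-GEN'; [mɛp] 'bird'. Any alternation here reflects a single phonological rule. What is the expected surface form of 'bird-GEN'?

'net' shows [p] ~ [b] at the end of the stem ([ɣop] vs [ɣoba]).
The stem 'knife' ([lob], [loba]) shows [b] unchanged in both environments, so [b] cannot be basic with [p] derived in isolation.
The alternation reflects intervocalic voicing: voiceless stops become voiced between vowels. /p/ is underlying.
The one attested form of 'bird', [mɛp], shows underlying /mɛp/. Applying the same rule between vowels gives [mɛba].

[mɛba]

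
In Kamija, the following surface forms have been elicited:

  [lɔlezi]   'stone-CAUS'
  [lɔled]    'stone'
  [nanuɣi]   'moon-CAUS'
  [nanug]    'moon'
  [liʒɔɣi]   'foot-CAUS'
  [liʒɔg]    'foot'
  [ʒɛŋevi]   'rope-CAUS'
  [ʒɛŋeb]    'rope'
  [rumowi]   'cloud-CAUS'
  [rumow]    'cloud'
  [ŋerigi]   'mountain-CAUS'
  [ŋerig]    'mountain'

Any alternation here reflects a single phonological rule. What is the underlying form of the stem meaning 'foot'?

The stem for 'foot' ends in [ɣ] in [liʒɔɣi] but [g] in [liʒɔg].
But 'mountain' keeps [g] in both environments ([ŋerigi], [ŋerig]), so there is no rule changing /g/ to [ɣ] before the CAUS suffix.
So /ɣ/ is underlying, and a rule of word-final hardening — voiced fricatives become stops word-finally — gives [g].

/liʒɔɣ/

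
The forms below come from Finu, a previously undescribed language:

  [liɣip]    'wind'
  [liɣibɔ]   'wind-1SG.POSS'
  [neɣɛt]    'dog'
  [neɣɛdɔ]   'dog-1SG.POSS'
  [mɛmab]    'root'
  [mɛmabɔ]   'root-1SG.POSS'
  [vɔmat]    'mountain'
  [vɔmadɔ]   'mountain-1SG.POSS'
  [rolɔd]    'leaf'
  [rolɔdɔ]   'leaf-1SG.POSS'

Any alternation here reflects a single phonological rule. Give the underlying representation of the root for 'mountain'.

The root 'mountain' surfaces as [vɔmat] and [vɔmadɔ], with a stem-final [t] ~ [d] alternation.
But 'leaf' keeps [d] in both environments ([rolɔd], [rolɔdɔ]), so there is no rule changing /d/ to [t] in isolation.
Therefore /t/ is basic and [d] is derived by intervocalic voicing (voiceless stops become voiced between vowels).
Hence 'mountain' is /vɔmat/ underlyingly.

/vɔmat/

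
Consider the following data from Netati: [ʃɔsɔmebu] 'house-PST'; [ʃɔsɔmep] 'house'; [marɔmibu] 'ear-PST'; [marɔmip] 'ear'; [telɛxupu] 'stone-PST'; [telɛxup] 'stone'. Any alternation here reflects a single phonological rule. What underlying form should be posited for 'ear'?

/marɔmib/

In [marɔmibu] and [marɔmip] the final segment of 'ear' alternates: [b] ~ [p].
The stem 'stone' ([telɛxupu], [telɛxup]) shows [p] unchanged in both environments, so [p] cannot be basic with [b] derived before the PST suffix.
The alternation reflects word-final obstruent devoicing: voiced obstruents become voiceless word-finally. /b/ is underlying.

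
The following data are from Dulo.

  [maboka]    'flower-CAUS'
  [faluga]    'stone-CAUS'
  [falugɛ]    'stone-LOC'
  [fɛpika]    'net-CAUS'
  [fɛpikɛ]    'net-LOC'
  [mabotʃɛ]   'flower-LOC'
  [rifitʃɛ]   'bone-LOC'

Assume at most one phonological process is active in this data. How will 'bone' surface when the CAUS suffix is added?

[rifika]

In [maboka] and [mabotʃɛ] the final segment of 'flower' alternates: [k] ~ [tʃ].
Compare 'net', with invariant [k] in [fɛpika] and [fɛpikɛ]: an analysis with underlying /k/ and a rule producing [tʃ] before the LOC suffix would wrongly predict alternation here too.
Therefore /tʃ/ is basic and [k] is derived by depalatalization (palato-alveolar /tʃ/ becomes [k] when no front vowel follows).
From [rifitʃɛ] the stem 'bone' is /rifitʃ/; when no front vowel follows this yields [rifika].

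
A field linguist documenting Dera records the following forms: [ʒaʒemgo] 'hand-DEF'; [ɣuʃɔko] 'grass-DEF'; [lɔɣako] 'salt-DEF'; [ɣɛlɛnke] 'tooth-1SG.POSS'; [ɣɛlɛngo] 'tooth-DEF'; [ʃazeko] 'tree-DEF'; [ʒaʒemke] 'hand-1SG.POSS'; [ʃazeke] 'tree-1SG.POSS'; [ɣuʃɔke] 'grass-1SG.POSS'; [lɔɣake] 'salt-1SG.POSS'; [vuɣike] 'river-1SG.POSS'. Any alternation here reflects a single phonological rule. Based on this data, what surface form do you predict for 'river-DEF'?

The DEF suffix surfaces as [-go] and [-ko], depending on the final segment of the stem.
The 1SG.POSS suffix, which begins with [k], is invariant after every stem; so [k] is not altered by any rule here.
So the underlying form is /-go/, and voiced stops become voiceless after a vowel.
After 'river', which ends in a vowel, the suffix surfaces as [-ko], giving [vuɣiko].

[vuɣiko]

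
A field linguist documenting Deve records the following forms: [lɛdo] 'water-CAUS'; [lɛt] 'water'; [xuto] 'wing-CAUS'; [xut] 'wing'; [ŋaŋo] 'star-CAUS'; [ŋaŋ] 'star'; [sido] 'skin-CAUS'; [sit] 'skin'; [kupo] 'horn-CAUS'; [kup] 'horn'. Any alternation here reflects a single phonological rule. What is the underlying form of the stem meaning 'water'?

The stem for 'water' ends in [d] in [lɛdo] but [t] in [lɛt].
But 'wing' keeps [t] in both environments ([xuto], [xut]), so there is no rule changing /t/ to [d] before the CAUS suffix.
The alternation reflects word-final obstruent devoicing: voiced obstruents become voiceless word-finally. /d/ is underlying.
Hence 'water' is /lɛd/ underlyingly.

/lɛd/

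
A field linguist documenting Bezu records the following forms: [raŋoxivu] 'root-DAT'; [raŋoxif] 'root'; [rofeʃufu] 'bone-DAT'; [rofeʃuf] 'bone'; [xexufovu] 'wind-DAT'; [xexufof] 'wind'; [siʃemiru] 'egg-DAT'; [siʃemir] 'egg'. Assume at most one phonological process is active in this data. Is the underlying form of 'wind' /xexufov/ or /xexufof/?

/xexufov/

The stem for 'wind' ends in [v] in [xexufovu] but [f] in [xexufof].
Compare 'bone', with invariant [f] in [rofeʃufu] and [rofeʃuf]: an analysis with underlying /f/ and a rule producing [v] before the DAT suffix would wrongly predict alternation here too.
Therefore /v/ is basic and [f] is derived by word-final obstruent devoicing (voiced obstruents become voiceless word-finally).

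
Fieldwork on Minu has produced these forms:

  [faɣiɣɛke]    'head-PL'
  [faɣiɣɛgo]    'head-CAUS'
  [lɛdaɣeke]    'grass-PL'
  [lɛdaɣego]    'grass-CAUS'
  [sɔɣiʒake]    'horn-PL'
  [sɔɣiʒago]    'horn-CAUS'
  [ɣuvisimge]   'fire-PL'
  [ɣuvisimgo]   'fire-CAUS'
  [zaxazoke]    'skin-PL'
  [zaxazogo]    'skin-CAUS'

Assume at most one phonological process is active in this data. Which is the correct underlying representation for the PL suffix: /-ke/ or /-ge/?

The PL suffix surfaces as [-ge] and [-ke], depending on the final segment of the stem.
The CAUS suffix, which begins with [g], is invariant after every stem; so [g] is not altered by any rule here.
So the underlying form is /-ke/, and voiceless stops become voiced after a nasal.

/-ke/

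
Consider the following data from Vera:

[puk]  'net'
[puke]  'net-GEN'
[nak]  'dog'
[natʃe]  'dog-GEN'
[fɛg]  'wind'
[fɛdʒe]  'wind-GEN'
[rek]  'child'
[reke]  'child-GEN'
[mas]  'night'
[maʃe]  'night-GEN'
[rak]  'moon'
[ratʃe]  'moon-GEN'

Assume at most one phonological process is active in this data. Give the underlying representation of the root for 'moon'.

The stem for 'moon' ends in [k] in [rak] but [tʃ] in [ratʃe].
If /k/ were underlying and a rule turned it into [tʃ] before the GEN suffix, 'net' would also alternate; but it has [k] in both [puk] and [puke].
The alternation reflects depalatalization: palato-alveolar /tʃ/, /dʒ/ and /ʃ/ become [k], [g] and [s] when no front vowel follows. /tʃ/ is underlying.
Hence 'moon' is /ratʃ/ underlyingly.

/ratʃ/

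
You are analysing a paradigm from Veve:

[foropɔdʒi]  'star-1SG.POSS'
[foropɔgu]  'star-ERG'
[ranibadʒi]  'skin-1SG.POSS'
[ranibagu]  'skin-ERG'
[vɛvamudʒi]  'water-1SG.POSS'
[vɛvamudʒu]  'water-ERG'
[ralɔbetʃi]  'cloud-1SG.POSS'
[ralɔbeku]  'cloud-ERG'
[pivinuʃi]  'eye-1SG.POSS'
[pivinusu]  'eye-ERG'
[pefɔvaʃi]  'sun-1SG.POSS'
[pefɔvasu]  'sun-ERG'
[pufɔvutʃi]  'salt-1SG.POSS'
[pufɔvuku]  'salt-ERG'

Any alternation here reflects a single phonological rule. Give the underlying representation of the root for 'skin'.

/ranibag/

'skin' shows [dʒ] ~ [g] at the end of the stem ([ranibadʒi] vs [ranibagu]).
The stem 'water' ([vɛvamudʒi], [vɛvamudʒu]) shows [dʒ] unchanged in both environments, so [dʒ] cannot be basic with [g] derived before the ERG suffix.
So /g/ is underlying, and a rule of palatalization before a front vowel — /k/, /g/ and /s/ become palato-alveolar [tʃ], [dʒ] and [ʃ] before a front vowel — gives [dʒ].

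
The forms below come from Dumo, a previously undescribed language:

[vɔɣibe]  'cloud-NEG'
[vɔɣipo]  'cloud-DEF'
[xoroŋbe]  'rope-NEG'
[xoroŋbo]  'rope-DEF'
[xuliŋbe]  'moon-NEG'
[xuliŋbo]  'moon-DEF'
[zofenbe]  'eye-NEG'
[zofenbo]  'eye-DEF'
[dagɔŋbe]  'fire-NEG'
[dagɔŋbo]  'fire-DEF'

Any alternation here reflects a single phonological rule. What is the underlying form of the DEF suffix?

The DEF morpheme has two allomorphs, [-bo] and [-po].
By contrast the NEG suffix keeps its initial [b] throughout — that segment must be underlying.
So the underlying form is /-po/, and voiceless stops become voiced after a nasal.

/-po/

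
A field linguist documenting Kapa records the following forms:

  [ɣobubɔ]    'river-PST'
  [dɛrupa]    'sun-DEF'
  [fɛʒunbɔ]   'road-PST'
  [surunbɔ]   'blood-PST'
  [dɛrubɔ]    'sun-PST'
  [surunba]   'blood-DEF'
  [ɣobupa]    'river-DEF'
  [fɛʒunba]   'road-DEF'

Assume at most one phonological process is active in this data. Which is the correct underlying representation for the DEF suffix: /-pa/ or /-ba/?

The DEF morpheme has two allomorphs, [-ba] and [-pa].
By contrast the PST suffix keeps its initial [b] throughout — that segment must be underlying.
So the underlying form is /-pa/, and voiceless stops become voiced after a nasal.

/-pa/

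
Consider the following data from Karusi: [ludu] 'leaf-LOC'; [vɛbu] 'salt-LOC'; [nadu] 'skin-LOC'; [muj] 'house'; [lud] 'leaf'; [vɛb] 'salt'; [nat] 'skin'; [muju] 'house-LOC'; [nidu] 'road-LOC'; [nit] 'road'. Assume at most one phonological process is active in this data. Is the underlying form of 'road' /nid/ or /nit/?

/nit/

'road' shows [d] ~ [t] at the end of the stem ([nidu] vs [nit]).
Compare 'leaf', with invariant [d] in [ludu] and [lud]: an analysis with underlying /d/ and a rule producing [t] in isolation would wrongly predict alternation here too.
The underlying segment must be /t/; voiceless stops become voiced between vowels, yielding [d] there.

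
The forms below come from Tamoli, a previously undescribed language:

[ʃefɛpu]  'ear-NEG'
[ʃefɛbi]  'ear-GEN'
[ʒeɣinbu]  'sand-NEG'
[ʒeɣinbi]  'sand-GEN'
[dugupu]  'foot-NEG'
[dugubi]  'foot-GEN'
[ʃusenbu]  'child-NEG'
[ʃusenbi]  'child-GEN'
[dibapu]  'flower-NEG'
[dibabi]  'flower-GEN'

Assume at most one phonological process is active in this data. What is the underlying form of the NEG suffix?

The NEG suffix surfaces as [-bu] and [-pu], depending on the final segment of the stem.
By contrast the GEN suffix keeps its initial [b] throughout — that segment must be underlying.
So the underlying form is /-pu/, and voiceless stops become voiced after a nasal.

/-pu/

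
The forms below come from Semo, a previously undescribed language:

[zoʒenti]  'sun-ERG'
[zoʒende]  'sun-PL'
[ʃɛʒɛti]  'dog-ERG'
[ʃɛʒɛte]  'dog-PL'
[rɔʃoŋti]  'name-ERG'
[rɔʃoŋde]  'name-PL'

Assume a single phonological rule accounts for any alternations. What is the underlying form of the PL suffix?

/-de/

The PL suffix surfaces as [-de] and [-te], depending on the final segment of the stem.
The ERG suffix, which begins with [t], is invariant after every stem; so [t] is not altered by any rule here.
The PL suffix is therefore /-de/ underlyingly, with post-vocalic devoicing: voiced stops become voiceless after a vowel.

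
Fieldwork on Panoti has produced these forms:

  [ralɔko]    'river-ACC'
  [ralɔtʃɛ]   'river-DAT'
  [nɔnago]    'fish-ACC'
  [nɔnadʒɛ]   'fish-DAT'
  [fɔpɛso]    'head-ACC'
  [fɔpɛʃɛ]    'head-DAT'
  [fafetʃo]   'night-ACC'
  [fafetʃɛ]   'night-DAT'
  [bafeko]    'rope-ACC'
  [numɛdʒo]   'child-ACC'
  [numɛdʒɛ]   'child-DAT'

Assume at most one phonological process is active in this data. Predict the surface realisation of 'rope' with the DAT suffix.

The stem for 'river' ends in [k] in [ralɔko] but [tʃ] in [ralɔtʃɛ].
But 'night' keeps [tʃ] in both environments ([fafetʃo], [fafetʃɛ]), so there is no rule changing /tʃ/ to [k] before the ACC suffix.
Therefore /k/ is basic and [tʃ] is derived by palatalization before a front vowel (/k/, /g/ and /s/ become palato-alveolar [tʃ], [dʒ] and [ʃ] before a front vowel).
The one attested form of 'rope', [bafeko], shows underlying /bafek/. Applying the same rule before a front vowel gives [bafetʃɛ].

[bafetʃɛ]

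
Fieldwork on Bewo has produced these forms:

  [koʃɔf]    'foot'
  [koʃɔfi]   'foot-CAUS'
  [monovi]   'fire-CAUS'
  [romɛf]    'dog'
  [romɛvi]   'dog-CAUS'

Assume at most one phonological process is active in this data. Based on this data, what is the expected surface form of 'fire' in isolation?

'dog' shows [f] ~ [v] at the end of the stem ([romɛf] vs [romɛvi]).
But 'foot' keeps [f] in both environments ([koʃɔf], [koʃɔfi]), so there is no rule changing /f/ to [v] before the CAUS suffix.
Therefore /v/ is basic and [f] is derived by word-final obstruent devoicing (voiced obstruents become voiceless word-finally).
From [monovi] the stem 'fire' is /monov/; word-finally this yields [monof].

[monof]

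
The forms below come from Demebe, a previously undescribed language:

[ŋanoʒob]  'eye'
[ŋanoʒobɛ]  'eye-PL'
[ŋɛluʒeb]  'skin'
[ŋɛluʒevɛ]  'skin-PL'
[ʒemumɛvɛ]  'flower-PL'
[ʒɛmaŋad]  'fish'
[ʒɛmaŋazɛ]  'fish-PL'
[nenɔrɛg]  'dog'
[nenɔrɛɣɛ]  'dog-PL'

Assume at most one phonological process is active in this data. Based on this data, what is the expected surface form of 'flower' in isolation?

The stem for 'skin' ends in [b] in [ŋɛluʒeb] but [v] in [ŋɛluʒevɛ].
Compare 'eye', with invariant [b] in [ŋanoʒob] and [ŋanoʒobɛ]: an analysis with underlying /b/ and a rule producing [v] before the PL suffix would wrongly predict alternation here too.
The underlying segment must be /v/; voiced fricatives become stops word-finally, yielding [b] there.
From [ʒemumɛvɛ] the stem 'flower' is /ʒemumɛv/; word-finally this yields [ʒemumɛb].

[ʒemumɛb]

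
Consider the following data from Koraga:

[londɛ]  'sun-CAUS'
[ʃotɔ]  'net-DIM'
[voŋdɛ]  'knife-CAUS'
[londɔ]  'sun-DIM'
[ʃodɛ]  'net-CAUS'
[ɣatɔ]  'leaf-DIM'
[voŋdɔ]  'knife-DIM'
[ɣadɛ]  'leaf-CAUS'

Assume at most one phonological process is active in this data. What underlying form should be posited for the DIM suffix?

The DIM suffix surfaces as [-dɔ] and [-tɔ], depending on the final segment of the stem.
The CAUS suffix, which begins with [d], is invariant after every stem; so [d] is not altered by any rule here.
So the underlying form is /-tɔ/, and voiceless stops become voiced after a nasal.

/-tɔ/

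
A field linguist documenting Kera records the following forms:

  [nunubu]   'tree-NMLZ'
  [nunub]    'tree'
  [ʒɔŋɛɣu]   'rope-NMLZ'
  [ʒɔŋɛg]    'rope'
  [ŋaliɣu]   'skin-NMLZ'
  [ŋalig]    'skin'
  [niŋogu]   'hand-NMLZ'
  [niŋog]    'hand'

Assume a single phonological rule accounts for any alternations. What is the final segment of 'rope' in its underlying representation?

In [ʒɔŋɛɣu] and [ʒɔŋɛg] the final segment of 'rope' alternates: [ɣ] ~ [g].
The stem 'hand' ([niŋogu], [niŋog]) shows [g] unchanged in both environments, so [g] cannot be basic with [ɣ] derived before the NMLZ suffix.
The underlying segment must be /ɣ/; voiced fricatives become stops word-finally, yielding [g] there.

/ɣ/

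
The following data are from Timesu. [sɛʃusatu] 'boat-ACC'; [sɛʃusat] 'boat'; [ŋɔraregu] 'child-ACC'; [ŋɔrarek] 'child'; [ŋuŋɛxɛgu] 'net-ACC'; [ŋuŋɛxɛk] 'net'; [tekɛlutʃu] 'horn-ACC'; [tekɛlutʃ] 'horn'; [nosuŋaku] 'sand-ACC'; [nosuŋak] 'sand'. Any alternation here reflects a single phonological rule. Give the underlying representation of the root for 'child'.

/ŋɔrareg/

'child' shows [g] ~ [k] at the end of the stem ([ŋɔraregu] vs [ŋɔrarek]).
But 'sand' keeps [k] in both environments ([nosuŋaku], [nosuŋak]), so there is no rule changing /k/ to [g] before the ACC suffix.
The alternation reflects word-final obstruent devoicing: voiced obstruents become voiceless word-finally. /g/ is underlying.
So 'child' = /ŋɔrareg/.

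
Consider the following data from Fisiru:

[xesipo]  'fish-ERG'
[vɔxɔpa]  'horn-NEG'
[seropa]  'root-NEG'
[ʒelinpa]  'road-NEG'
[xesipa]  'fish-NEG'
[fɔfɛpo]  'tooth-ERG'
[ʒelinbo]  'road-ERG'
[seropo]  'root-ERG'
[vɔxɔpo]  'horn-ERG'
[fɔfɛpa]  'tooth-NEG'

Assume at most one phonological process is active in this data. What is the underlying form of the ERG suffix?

The ERG suffix surfaces as [-bo] and [-po], depending on the final segment of the stem.
The NEG suffix, which begins with [p], is invariant after every stem; so [p] is not altered by any rule here.
The ERG suffix is therefore /-bo/ underlyingly, with post-vocalic devoicing: voiced stops become voiceless after a vowel.

/-bo/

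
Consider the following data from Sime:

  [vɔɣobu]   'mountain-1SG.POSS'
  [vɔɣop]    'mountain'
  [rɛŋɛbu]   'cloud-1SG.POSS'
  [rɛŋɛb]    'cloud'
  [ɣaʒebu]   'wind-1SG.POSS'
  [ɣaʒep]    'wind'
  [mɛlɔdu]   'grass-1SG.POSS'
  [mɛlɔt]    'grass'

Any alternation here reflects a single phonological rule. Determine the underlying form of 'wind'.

The stem for 'wind' ends in [b] in [ɣaʒebu] but [p] in [ɣaʒep].
The stem 'cloud' ([rɛŋɛbu], [rɛŋɛb]) shows [b] unchanged in both environments, so [b] cannot be basic with [p] derived in isolation.
Therefore /p/ is basic and [b] is derived by intervocalic voicing (voiceless stops become voiced between vowels).

/ɣaʒep/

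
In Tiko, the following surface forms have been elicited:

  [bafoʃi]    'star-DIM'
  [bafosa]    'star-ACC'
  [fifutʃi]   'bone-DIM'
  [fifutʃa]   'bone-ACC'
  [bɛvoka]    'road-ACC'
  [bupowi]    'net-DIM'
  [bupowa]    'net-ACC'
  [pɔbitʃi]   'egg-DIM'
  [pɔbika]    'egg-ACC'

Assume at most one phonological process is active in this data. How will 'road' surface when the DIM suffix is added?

In [pɔbitʃi] and [pɔbika] the final segment of 'egg' alternates: [tʃ] ~ [k].
If /tʃ/ were underlying and a rule turned it into [k] before the ACC suffix, 'bone' would also alternate; but it has [tʃ] in both [fifutʃi] and [fifutʃa].
The underlying segment must be /k/; /k/ and /s/ become palato-alveolar [tʃ] and [ʃ] before a front vowel, yielding [tʃ] there.
From [bɛvoka] the stem 'road' is /bɛvok/; before a front vowel this yields [bɛvotʃi].

[bɛvotʃi]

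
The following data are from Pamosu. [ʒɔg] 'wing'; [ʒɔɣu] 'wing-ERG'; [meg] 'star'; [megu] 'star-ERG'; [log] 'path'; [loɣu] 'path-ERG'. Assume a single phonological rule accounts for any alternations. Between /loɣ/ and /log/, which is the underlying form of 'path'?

/loɣ/

The stem for 'path' ends in [g] in [log] but [ɣ] in [loɣu].
The stem 'star' ([meg], [megu]) shows [g] unchanged in both environments, so [g] cannot be basic with [ɣ] derived before the ERG suffix.
The underlying segment must be /ɣ/; voiced fricatives become stops word-finally, yielding [g] there.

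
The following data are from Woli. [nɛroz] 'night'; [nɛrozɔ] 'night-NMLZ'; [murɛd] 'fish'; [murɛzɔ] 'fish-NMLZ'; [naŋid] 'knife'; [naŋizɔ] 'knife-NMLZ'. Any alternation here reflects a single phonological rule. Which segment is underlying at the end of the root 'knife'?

/d/

The stem for 'knife' ends in [d] in [naŋid] but [z] in [naŋizɔ].
The stem 'night' ([nɛroz], [nɛrozɔ]) shows [z] unchanged in both environments, so [z] cannot be basic with [d] derived in isolation.
The underlying segment must be /d/; voiced stops become fricatives between vowels, yielding [z] there.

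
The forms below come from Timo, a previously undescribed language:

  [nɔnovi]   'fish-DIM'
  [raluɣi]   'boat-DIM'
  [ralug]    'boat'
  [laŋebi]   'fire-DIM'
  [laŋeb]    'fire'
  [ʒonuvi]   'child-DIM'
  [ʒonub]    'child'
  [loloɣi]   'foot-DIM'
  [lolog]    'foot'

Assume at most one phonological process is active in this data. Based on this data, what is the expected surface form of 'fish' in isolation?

[nɔnob]

The root 'child' surfaces as [ʒonuvi] and [ʒonub], with a stem-final [v] ~ [b] alternation.
The stem 'fire' ([laŋebi], [laŋeb]) shows [b] unchanged in both environments, so [b] cannot be basic with [v] derived before the DIM suffix.
So /v/ is underlying, and a rule of word-final hardening — voiced fricatives become stops word-finally — gives [b].
From [nɔnovi] the stem 'fish' is /nɔnov/; word-finally this yields [nɔnob].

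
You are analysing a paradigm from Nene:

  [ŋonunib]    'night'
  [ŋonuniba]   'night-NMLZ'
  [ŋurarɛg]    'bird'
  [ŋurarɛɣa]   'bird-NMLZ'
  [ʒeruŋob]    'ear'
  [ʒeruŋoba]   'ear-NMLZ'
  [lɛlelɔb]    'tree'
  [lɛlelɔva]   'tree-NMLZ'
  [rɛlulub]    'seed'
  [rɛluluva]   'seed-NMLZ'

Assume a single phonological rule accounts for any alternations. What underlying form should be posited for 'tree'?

In [lɛlelɔb] and [lɛlelɔva] the final segment of 'tree' alternates: [b] ~ [v].
If /b/ were underlying and a rule turned it into [v] before the NMLZ suffix, 'night' would also alternate; but it has [b] in both [ŋonunib] and [ŋonuniba].
Therefore /v/ is basic and [b] is derived by word-final hardening (voiced fricatives become stops word-finally).
Hence 'tree' is /lɛlelɔv/ underlyingly.

/lɛlelɔv/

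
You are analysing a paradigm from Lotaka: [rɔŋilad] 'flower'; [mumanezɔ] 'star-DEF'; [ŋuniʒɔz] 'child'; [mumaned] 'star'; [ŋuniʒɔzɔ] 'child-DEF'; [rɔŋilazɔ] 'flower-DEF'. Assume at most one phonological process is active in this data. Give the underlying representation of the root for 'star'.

/mumaned/

The stem for 'star' ends in [z] in [mumanezɔ] but [d] in [mumaned].
But 'child' keeps [z] in both environments ([ŋuniʒɔzɔ], [ŋuniʒɔz]), so there is no rule changing /z/ to [d] in isolation.
The alternation reflects intervocalic spirantization: voiced stops become fricatives between vowels. /d/ is underlying.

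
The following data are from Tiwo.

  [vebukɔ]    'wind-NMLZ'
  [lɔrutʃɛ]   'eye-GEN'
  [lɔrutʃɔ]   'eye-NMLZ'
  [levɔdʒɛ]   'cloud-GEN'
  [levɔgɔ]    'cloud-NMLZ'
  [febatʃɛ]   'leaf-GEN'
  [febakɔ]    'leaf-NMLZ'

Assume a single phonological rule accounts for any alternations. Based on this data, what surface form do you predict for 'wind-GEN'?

'leaf' shows [tʃ] ~ [k] at the end of the stem ([febatʃɛ] vs [febakɔ]).
The stem 'eye' ([lɔrutʃɛ], [lɔrutʃɔ]) shows [tʃ] unchanged in both environments, so [tʃ] cannot be basic with [k] derived before the NMLZ suffix.
The underlying segment must be /k/; /k/ and /g/ become palato-alveolar [tʃ] and [dʒ] before a front vowel, yielding [tʃ] there.
From [vebukɔ] the stem 'wind' is /vebuk/; before a front vowel this yields [vebutʃɛ].

[vebutʃɛ]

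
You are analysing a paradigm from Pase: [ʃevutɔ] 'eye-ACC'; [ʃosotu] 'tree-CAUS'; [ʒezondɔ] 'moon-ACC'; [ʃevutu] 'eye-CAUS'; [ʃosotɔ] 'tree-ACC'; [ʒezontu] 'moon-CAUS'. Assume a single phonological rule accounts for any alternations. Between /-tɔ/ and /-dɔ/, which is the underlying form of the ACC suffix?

/-dɔ/

The ACC morpheme has two allomorphs, [-dɔ] and [-tɔ].
The CAUS suffix, which begins with [t], is invariant after every stem; so [t] is not altered by any rule here.
The ACC suffix is therefore /-dɔ/ underlyingly, with post-vocalic devoicing: voiced stops become voiceless after a vowel.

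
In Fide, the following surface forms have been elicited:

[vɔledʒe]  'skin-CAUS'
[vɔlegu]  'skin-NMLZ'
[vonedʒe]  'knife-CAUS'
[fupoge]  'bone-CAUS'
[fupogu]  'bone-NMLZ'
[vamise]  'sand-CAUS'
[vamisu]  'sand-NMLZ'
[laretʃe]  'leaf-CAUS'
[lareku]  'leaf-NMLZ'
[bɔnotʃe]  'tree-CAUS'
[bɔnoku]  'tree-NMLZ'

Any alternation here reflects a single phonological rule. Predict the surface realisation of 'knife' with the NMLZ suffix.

In [vɔledʒe] and [vɔlegu] the final segment of 'skin' alternates: [dʒ] ~ [g].
But 'bone' keeps [g] in both environments ([fupoge], [fupogu]), so there is no rule changing /g/ to [dʒ] before the CAUS suffix.
Therefore /dʒ/ is basic and [g] is derived by depalatalization (palato-alveolar /tʃ/ and /dʒ/ become [k] and [g] when no front vowel follows).
The one attested form of 'knife', [vonedʒe], shows underlying /vonedʒ/. Applying the same rule when no front vowel follows gives [vonegu].

[vonegu]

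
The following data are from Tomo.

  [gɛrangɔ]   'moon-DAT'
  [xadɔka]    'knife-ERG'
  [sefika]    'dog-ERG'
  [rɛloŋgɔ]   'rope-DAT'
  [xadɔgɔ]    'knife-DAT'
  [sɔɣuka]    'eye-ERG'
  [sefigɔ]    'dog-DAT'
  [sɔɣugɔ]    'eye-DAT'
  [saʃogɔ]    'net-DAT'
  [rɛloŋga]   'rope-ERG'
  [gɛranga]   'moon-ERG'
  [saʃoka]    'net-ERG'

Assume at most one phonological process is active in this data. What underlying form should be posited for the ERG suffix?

/-ka/

The ERG morpheme has two allomorphs, [-ga] and [-ka].
By contrast the DAT suffix keeps its initial [g] throughout — that segment must be underlying.
So the underlying form is /-ka/, and voiceless stops become voiced after a nasal.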